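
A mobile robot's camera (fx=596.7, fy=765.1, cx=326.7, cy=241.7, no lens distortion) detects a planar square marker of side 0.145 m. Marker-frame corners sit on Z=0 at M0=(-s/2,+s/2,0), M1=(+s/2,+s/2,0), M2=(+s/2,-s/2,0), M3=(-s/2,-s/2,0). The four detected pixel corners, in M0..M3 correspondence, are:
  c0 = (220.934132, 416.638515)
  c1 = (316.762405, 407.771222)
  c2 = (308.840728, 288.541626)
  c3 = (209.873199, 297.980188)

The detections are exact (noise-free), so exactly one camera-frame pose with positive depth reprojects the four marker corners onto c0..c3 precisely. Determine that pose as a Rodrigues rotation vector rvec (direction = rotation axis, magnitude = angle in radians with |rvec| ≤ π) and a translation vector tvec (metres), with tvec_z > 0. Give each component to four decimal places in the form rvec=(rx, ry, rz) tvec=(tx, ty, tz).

Intrinsics K: fx=596.7, fy=765.1, cx=326.7, cy=241.7
Marker side s = 0.145 m; corners in marker frame (Z=0):
  M0 = (-0.0725, +0.0725, 0)
  M1 = (+0.0725, +0.0725, 0)
  M2 = (+0.0725, -0.0725, 0)
  M3 = (-0.0725, -0.0725, 0)
Detected image corners:
  c0 = (220.934132, 416.638515) px
  c1 = (316.762405, 407.771222) px
  c2 = (308.840728, 288.541626) px
  c3 = (209.873199, 297.980188) px
Planar DLT: solve 8×8 A·h = b for H (H[2,2]=1):
  H  [+667.33511 +124.58484 +264.12350]
  H  [-68.69966 +899.25445 +353.70327]
  H  [-0.01590 +0.22383 +1.00000]
B = K⁻¹H; ‖b₁‖=1.130376, ‖b₂‖=1.130376; λ = 2/(‖b₁‖+‖b₂‖) = 0.884661, sign → tz>0 ⇒ λ=+0.884661
r₁ = λ·B[:,0] = (+0.99708,-0.07499,-0.01406); r₂ = λ·B[:,1] = (+0.07629,+0.97723,+0.19802)
r₃ = r₁×r₂ = (-0.00111,-0.19851,+0.98010); SVD([r₁ r₂ r₃]) → R = UVᵀ:
  R  [+0.99708 +0.07629 -0.00111]
  R  [-0.07499 +0.97723 -0.19851]
  R  [-0.01406 +0.19802 +0.98010]
t = (-0.09278, +0.12951, +0.88466) m
tr R = 2.954408; θ = arccos((tr R − 1)/2) = 0.213931 rad = 12.257°
axis k = ((R−Rᵀ)₃₂, (R−Rᵀ)₁₃, (R−Rᵀ)₂₁) / (2 sinθ) = (+0.933876, +0.030522, -0.356291)
rvec = θ·k = (+0.199785, +0.006530, -0.076222)

rvec=(0.1998, 0.0065, -0.0762) tvec=(-0.0928, 0.1295, 0.8847)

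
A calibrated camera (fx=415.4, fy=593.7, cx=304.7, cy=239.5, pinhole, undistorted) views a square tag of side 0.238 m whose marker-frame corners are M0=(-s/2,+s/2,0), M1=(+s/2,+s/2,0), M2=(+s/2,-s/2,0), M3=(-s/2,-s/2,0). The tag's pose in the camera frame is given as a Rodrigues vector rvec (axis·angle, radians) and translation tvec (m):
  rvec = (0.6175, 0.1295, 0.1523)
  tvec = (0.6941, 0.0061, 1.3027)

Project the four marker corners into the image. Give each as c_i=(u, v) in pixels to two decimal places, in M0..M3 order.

Intrinsics K: fx=415.4, fy=593.7, cx=304.7, cy=239.5
Marker side s = 0.238 m; corners in marker frame (Z=0):
  M0 = (-0.1190, +0.1190, 0)
  M1 = (+0.1190, +0.1190, 0)
  M2 = (+0.1190, -0.1190, 0)
  M3 = (-0.1190, -0.1190, 0)
rvec = (0.6175, 0.1295, 0.1523), |rvec| = θ = 0.64905 rad = 37.188°
Rodrigues: sinθ=0.60443, 1−cosθ=0.20334; R = I + sinθ·[k]× + (1−cosθ)·[k]×²:
    [+0.98071 -0.10323 +0.16599]
    [+0.18043 +0.80475 -0.56553]
    [-0.07520 +0.58457 +0.80785]
t = (0.6941, 0.0061, 1.3027) m
M0: Pc = R·M0+t = (+0.56511, +0.08039, +1.38121); u = 415.4·(+0.56511)/1.38121 + 304.7 = 474.6573, v = 593.7·(+0.08039)/1.38121 + 239.5 = 274.0567
M1: Pc = R·M1+t = (+0.79852, +0.12334, +1.36331); u = 415.4·(+0.79852)/1.36331 + 304.7 = 548.0079, v = 593.7·(+0.12334)/1.36331 + 239.5 = 293.2108
M2: Pc = R·M2+t = (+0.82309, -0.06819, +1.22419); u = 415.4·(+0.82309)/1.22419 + 304.7 = 583.9964, v = 593.7·(-0.06819)/1.22419 + 239.5 = 206.4275
M3: Pc = R·M3+t = (+0.58968, -0.11114, +1.24209); u = 415.4·(+0.58968)/1.24209 + 304.7 = 501.9112, v = 593.7·(-0.11114)/1.24209 + 239.5 = 186.3783

c0=(474.66, 274.06) c1=(548.01, 293.21) c2=(584.00, 206.43) c3=(501.91, 186.38)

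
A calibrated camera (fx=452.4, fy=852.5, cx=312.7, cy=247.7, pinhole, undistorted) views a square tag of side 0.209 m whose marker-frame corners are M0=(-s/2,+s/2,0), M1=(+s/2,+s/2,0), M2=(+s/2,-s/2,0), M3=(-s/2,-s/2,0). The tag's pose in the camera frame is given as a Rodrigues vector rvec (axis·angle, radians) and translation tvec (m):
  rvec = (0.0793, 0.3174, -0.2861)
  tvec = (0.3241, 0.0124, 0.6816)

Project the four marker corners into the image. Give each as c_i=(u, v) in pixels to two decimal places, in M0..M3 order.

Intrinsics K: fx=452.4, fy=852.5, cx=312.7, cy=247.7
Marker side s = 0.209 m; corners in marker frame (Z=0):
  M0 = (-0.1045, +0.1045, 0)
  M1 = (+0.1045, +0.1045, 0)
  M2 = (+0.1045, -0.1045, 0)
  M3 = (-0.1045, -0.1045, 0)
rvec = (0.0793, 0.3174, -0.2861), |rvec| = θ = 0.43461 rad = 24.901°
Rodrigues: sinθ=0.42106, 1−cosθ=0.09297; R = I + sinθ·[k]× + (1−cosθ)·[k]×²:
    [+0.91013 +0.28957 +0.29634]
    [-0.26479 +0.95662 -0.12152]
    [-0.31867 +0.03213 +0.94732]
t = (0.3241, 0.0124, 0.6816) m
M0: Pc = R·M0+t = (+0.25925, +0.14004, +0.71826); u = 452.4·(+0.25925)/0.71826 + 312.7 = 475.9910, v = 852.5·(+0.14004)/0.71826 + 247.7 = 413.9099
M1: Pc = R·M1+t = (+0.44947, +0.08470, +0.65166); u = 452.4·(+0.44947)/0.65166 + 312.7 = 624.7344, v = 852.5·(+0.08470)/0.65166 + 247.7 = 358.4997
M2: Pc = R·M2+t = (+0.38895, -0.11524, +0.64494); u = 452.4·(+0.38895)/0.64494 + 312.7 = 585.5318, v = 852.5·(-0.11524)/0.64494 + 247.7 = 95.3765
M3: Pc = R·M3+t = (+0.19873, -0.05990, +0.71154); u = 452.4·(+0.19873)/0.71154 + 312.7 = 439.0539, v = 852.5·(-0.05990)/0.71154 + 247.7 = 175.9385

c0=(475.99, 413.91) c1=(624.73, 358.50) c2=(585.53, 95.38) c3=(439.05, 175.94)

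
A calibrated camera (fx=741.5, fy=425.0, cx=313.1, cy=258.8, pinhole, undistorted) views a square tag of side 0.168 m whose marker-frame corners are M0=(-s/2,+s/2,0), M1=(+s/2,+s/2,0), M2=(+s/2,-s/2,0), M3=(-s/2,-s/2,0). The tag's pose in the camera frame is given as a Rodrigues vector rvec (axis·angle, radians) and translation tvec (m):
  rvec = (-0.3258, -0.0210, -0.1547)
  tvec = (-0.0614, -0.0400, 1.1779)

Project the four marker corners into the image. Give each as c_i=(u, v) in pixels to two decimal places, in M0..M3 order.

Intrinsics K: fx=741.5, fy=425.0, cx=313.1, cy=258.8
Marker side s = 0.168 m; corners in marker frame (Z=0):
  M0 = (-0.0840, +0.0840, 0)
  M1 = (+0.0840, +0.0840, 0)
  M2 = (+0.0840, -0.0840, 0)
  M3 = (-0.0840, -0.0840, 0)
rvec = (-0.3258, -0.0210, -0.1547), |rvec| = θ = 0.36127 rad = 20.699°
Rodrigues: sinθ=0.35347, 1−cosθ=0.06455; R = I + sinθ·[k]× + (1−cosθ)·[k]×²:
    [+0.98795 +0.15474 +0.00438]
    [-0.14797 +0.93567 +0.32037]
    [+0.04547 -0.31715 +0.94728]
t = (-0.0614, -0.0400, 1.1779) m
M0: Pc = R·M0+t = (-0.13139, +0.05103, +1.14744); u = 741.5·(-0.13139)/1.14744 + 313.1 = 228.1935, v = 425.0·(+0.05103)/1.14744 + 258.8 = 277.6994
M1: Pc = R·M1+t = (+0.03459, +0.02617, +1.15508); u = 741.5·(+0.03459)/1.15508 + 313.1 = 335.3022, v = 425.0·(+0.02617)/1.15508 + 258.8 = 268.4276
M2: Pc = R·M2+t = (+0.00859, -0.13103, +1.20836); u = 741.5·(+0.00859)/1.20836 + 313.1 = 318.3707, v = 425.0·(-0.13103)/1.20836 + 258.8 = 212.7162
M3: Pc = R·M3+t = (-0.15739, -0.10617, +1.20072); u = 741.5·(-0.15739)/1.20072 + 313.1 = 215.9072, v = 425.0·(-0.10617)/1.20072 + 258.8 = 221.2221

c0=(228.19, 277.70) c1=(335.30, 268.43) c2=(318.37, 212.72) c3=(215.91, 221.22)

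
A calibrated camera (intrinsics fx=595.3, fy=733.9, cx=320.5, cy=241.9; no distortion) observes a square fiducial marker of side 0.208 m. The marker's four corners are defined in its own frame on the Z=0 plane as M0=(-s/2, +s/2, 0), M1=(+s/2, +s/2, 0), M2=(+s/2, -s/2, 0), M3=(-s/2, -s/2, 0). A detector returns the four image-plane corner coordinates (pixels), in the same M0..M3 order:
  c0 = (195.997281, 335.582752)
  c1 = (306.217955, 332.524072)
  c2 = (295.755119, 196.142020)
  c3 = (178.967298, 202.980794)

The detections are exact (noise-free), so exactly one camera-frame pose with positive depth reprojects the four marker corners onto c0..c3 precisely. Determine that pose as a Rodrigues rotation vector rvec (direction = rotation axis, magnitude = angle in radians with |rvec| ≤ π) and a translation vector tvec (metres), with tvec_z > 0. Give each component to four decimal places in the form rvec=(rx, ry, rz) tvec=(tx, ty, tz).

rvec=(0.3219, 0.1252, -0.0597) tvec=(-0.1371, 0.0391, 1.0630)

Intrinsics K: fx=595.3, fy=733.9, cx=320.5, cy=241.9
Marker side s = 0.208 m; corners in marker frame (Z=0):
  M0 = (-0.1040, +0.1040, 0)
  M1 = (+0.1040, +0.1040, 0)
  M2 = (+0.1040, -0.1040, 0)
  M3 = (-0.1040, -0.1040, 0)
Detected image corners:
  c0 = (195.997281, 335.582752) px
  c1 = (306.217955, 332.524072) px
  c2 = (295.755119, 196.142020) px
  c3 = (178.967298, 202.980794) px
Planar DLT: solve 8×8 A·h = b for H (H[2,2]=1):
  H  [+514.84450 +137.90772 +243.71014]
  H  [-56.68912 +724.71266 +268.89008]
  H  [-0.12434 +0.29322 +1.00000]
B = K⁻¹H; ‖b₁‖=0.940749, ‖b₂‖=0.940749; λ = 2/(‖b₁‖+‖b₂‖) = 1.062983, sign → tz>0 ⇒ λ=+1.062983
r₁ = λ·B[:,0] = (+0.99048,-0.03854,-0.13217); r₂ = λ·B[:,1] = (+0.07844,+0.94694,+0.31169)
r₃ = r₁×r₂ = (+0.11314,-0.31909,+0.94095); SVD([r₁ r₂ r₃]) → R = UVᵀ:
  R  [+0.99048 +0.07844 +0.11314]
  R  [-0.03854 +0.94694 -0.31909]
  R  [-0.13217 +0.31169 +0.94095]
t = (-0.13712, +0.03909, +1.06298) m
tr R = 2.878364; θ = arccos((tr R − 1)/2) = 0.350556 rad = 20.085°
axis k = ((R−Rᵀ)₃₂, (R−Rᵀ)₁₃, (R−Rᵀ)₂₁) / (2 sinθ) = (+0.918382, +0.357160, -0.170326)
rvec = θ·k = (+0.321944, +0.125204, -0.059709)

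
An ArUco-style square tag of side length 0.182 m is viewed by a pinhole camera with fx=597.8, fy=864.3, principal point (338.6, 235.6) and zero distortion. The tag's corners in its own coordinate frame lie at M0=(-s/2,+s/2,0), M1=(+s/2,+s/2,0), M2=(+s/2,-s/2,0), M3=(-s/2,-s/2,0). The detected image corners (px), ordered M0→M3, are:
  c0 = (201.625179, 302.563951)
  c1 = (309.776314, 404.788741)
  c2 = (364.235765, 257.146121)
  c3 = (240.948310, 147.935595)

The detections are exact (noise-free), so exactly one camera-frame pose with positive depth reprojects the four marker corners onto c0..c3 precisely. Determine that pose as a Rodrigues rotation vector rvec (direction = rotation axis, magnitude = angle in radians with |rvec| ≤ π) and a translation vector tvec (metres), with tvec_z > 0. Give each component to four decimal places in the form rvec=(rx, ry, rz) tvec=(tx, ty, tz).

rvec=(0.4742, 0.2896, 0.4955) tvec=(-0.0808, 0.0416, 0.7812)

Intrinsics K: fx=597.8, fy=864.3, cx=338.6, cy=235.6
Marker side s = 0.182 m; corners in marker frame (Z=0):
  M0 = (-0.0910, +0.0910, 0)
  M1 = (+0.0910, +0.0910, 0)
  M2 = (+0.0910, -0.0910, 0)
  M3 = (-0.0910, -0.0910, 0)
Detected image corners:
  c0 = (201.625179, 302.563951) px
  c1 = (309.776314, 404.788741) px
  c2 = (364.235765, 257.146121) px
  c3 = (240.948310, 147.935595) px
Planar DLT: solve 8×8 A·h = b for H (H[2,2]=1):
  H  [+579.29477 -78.21406 +276.76010]
  H  [+525.84627 +1008.78589 +281.57845]
  H  [-0.19382 +0.64016 +1.00000]
B = K⁻¹H; ‖b₁‖=1.280103, ‖b₂‖=1.280103; λ = 2/(‖b₁‖+‖b₂‖) = 0.781187, sign → tz>0 ⇒ λ=+0.781187
r₁ = λ·B[:,0] = (+0.84276,+0.51655,-0.15141); r₂ = λ·B[:,1] = (-0.38546,+0.77546,+0.50008)
r₃ = r₁×r₂ = (+0.37573,-0.36309,+0.85264); SVD([r₁ r₂ r₃]) → R = UVᵀ:
  R  [+0.84276 -0.38546 +0.37573]
  R  [+0.51655 +0.77546 -0.36309]
  R  [-0.15141 +0.50008 +0.85264]
t = (-0.08081, +0.04156, +0.78119) m
tr R = 2.470865; θ = arccos((tr R − 1)/2) = 0.744492 rad = 42.656°
axis k = ((R−Rᵀ)₃₂, (R−Rᵀ)₁₃, (R−Rᵀ)₂₁) / (2 sinθ) = (+0.636933, +0.388973, +0.665594)
rvec = θ·k = (+0.474192, +0.289587, +0.495529)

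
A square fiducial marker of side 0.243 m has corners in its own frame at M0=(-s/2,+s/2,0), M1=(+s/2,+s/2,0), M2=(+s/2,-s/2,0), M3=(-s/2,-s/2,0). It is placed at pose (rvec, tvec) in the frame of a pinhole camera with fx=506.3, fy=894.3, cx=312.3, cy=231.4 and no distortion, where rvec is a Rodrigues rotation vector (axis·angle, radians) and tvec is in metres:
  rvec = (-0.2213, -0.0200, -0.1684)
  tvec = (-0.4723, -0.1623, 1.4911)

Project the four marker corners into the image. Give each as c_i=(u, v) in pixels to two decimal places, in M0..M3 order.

Intrinsics K: fx=506.3, fy=894.3, cx=312.3, cy=231.4
Marker side s = 0.243 m; corners in marker frame (Z=0):
  M0 = (-0.1215, +0.1215, 0)
  M1 = (+0.1215, +0.1215, 0)
  M2 = (+0.1215, -0.1215, 0)
  M3 = (-0.1215, -0.1215, 0)
rvec = (-0.2213, -0.0200, -0.1684), |rvec| = θ = 0.27881 rad = 15.974°
Rodrigues: sinθ=0.27521, 1−cosθ=0.03862; R = I + sinθ·[k]× + (1−cosθ)·[k]×²:
    [+0.98571 +0.16843 -0.00123]
    [-0.16403 +0.96158 +0.22012]
    [+0.03825 -0.21677 +0.97547]
t = (-0.4723, -0.1623, 1.4911) m
M0: Pc = R·M0+t = (-0.57160, -0.02554, +1.46011); u = 506.3·(-0.57160)/1.46011 + 312.3 = 114.0954, v = 894.3·(-0.02554)/1.46011 + 231.4 = 215.7582
M1: Pc = R·M1+t = (-0.33207, -0.06540, +1.46941); u = 506.3·(-0.33207)/1.46941 + 312.3 = 197.8812, v = 894.3·(-0.06540)/1.46941 + 231.4 = 191.5986
M2: Pc = R·M2+t = (-0.37300, -0.29906, +1.52209); u = 506.3·(-0.37300)/1.52209 + 312.3 = 188.2271, v = 894.3·(-0.29906)/1.52209 + 231.4 = 55.6865
M3: Pc = R·M3+t = (-0.61253, -0.25920, +1.51279); u = 506.3·(-0.61253)/1.51279 + 312.3 = 107.2993, v = 894.3·(-0.25920)/1.51279 + 231.4 = 78.1697

c0=(114.10, 215.76) c1=(197.88, 191.60) c2=(188.23, 55.69) c3=(107.30, 78.17)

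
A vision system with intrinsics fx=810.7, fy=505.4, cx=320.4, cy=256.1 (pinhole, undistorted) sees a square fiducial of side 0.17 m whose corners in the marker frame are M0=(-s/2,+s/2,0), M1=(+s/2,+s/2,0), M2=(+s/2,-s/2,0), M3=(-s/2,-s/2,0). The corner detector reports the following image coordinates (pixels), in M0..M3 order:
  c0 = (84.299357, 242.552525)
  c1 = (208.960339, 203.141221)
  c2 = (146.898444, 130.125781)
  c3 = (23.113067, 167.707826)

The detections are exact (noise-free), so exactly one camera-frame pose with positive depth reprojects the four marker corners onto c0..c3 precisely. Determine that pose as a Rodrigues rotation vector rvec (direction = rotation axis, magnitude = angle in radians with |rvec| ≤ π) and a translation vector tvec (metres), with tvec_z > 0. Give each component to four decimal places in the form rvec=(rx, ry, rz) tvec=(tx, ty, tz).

Intrinsics K: fx=810.7, fy=505.4, cx=320.4, cy=256.1
Marker side s = 0.17 m; corners in marker frame (Z=0):
  M0 = (-0.0850, +0.0850, 0)
  M1 = (+0.0850, +0.0850, 0)
  M2 = (+0.0850, -0.0850, 0)
  M3 = (-0.0850, -0.0850, 0)
Detected image corners:
  c0 = (84.299357, 242.552525) px
  c1 = (208.960339, 203.141221) px
  c2 = (146.898444, 130.125781) px
  c3 = (23.113067, 167.707826) px
Planar DLT: solve 8×8 A·h = b for H (H[2,2]=1):
  H  [+742.11409 +352.05425 +116.10131]
  H  [-208.09839 +418.04676 +185.43684]
  H  [+0.09851 -0.09033 +1.00000]
B = K⁻¹H; ‖b₁‖=0.995507, ‖b₂‖=0.995507; λ = 2/(‖b₁‖+‖b₂‖) = 1.004513, sign → tz>0 ⇒ λ=+1.004513
r₁ = λ·B[:,0] = (+0.88042,-0.46375,+0.09896); r₂ = λ·B[:,1] = (+0.47208,+0.87687,-0.09074)
r₃ = r₁×r₂ = (-0.04469,+0.12660,+0.99095); SVD([r₁ r₂ r₃]) → R = UVᵀ:
  R  [+0.88042 +0.47208 -0.04469]
  R  [-0.46375 +0.87687 +0.12660]
  R  [+0.09896 -0.09074 +0.99095]
t = (-0.25314, -0.14045, +1.00451) m
tr R = 2.748241; θ = arccos((tr R − 1)/2) = 0.507174 rad = 29.059°
axis k = ((R−Rᵀ)₃₂, (R−Rᵀ)₁₃, (R−Rᵀ)₂₁) / (2 sinθ) = (-0.223737, -0.147872, -0.963367)
rvec = θ·k = (-0.113474, -0.074997, -0.488595)

rvec=(-0.1135, -0.0750, -0.4886) tvec=(-0.2531, -0.1404, 1.0045)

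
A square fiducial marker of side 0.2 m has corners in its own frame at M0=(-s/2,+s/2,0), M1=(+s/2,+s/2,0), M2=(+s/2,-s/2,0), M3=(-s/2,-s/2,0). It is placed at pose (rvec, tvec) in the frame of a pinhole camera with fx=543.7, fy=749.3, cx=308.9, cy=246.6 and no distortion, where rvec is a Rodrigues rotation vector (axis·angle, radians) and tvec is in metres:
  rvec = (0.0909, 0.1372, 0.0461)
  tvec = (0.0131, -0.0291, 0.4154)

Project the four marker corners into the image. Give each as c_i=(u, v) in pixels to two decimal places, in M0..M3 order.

Intrinsics K: fx=543.7, fy=749.3, cx=308.9, cy=246.6
Marker side s = 0.2 m; corners in marker frame (Z=0):
  M0 = (-0.1000, +0.1000, 0)
  M1 = (+0.1000, +0.1000, 0)
  M2 = (+0.1000, -0.1000, 0)
  M3 = (-0.1000, -0.1000, 0)
rvec = (0.0909, 0.1372, 0.0461), |rvec| = θ = 0.17091 rad = 9.793°
Rodrigues: sinθ=0.17008, 1−cosθ=0.01457; R = I + sinθ·[k]× + (1−cosθ)·[k]×²:
    [+0.98955 -0.03966 +0.13862]
    [+0.05210 +0.99482 -0.08730]
    [-0.13444 +0.09361 +0.98649]
t = (0.0131, -0.0291, 0.4154) m
M0: Pc = R·M0+t = (-0.08982, +0.06517, +0.43821); u = 543.7·(-0.08982)/0.43821 + 308.9 = 197.4558, v = 749.3·(+0.06517)/0.43821 + 246.6 = 358.0398
M1: Pc = R·M1+t = (+0.10809, +0.07559, +0.41132); u = 543.7·(+0.10809)/0.41132 + 308.9 = 451.7784, v = 749.3·(+0.07559)/0.41132 + 246.6 = 384.3058
M2: Pc = R·M2+t = (+0.11602, -0.12337, +0.39259); u = 543.7·(+0.11602)/0.39259 + 308.9 = 469.5758, v = 749.3·(-0.12337)/0.39259 + 246.6 = 11.1336
M3: Pc = R·M3+t = (-0.08189, -0.13379, +0.41948); u = 543.7·(-0.08189)/0.41948 + 308.9 = 202.7614, v = 749.3·(-0.13379)/0.41948 + 246.6 = 7.6154

c0=(197.46, 358.04) c1=(451.78, 384.31) c2=(469.58, 11.13) c3=(202.76, 7.62)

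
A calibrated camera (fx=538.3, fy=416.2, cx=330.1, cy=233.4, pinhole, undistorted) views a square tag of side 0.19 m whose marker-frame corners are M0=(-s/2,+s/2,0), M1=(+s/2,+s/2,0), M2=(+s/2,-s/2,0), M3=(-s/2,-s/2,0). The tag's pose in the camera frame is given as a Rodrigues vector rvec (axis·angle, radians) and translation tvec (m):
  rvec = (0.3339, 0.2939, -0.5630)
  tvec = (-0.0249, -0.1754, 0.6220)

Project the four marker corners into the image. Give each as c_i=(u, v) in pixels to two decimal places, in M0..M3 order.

Intrinsics K: fx=538.3, fy=416.2, cx=330.1, cy=233.4
Marker side s = 0.19 m; corners in marker frame (Z=0):
  M0 = (-0.0950, +0.0950, 0)
  M1 = (+0.0950, +0.0950, 0)
  M2 = (+0.0950, -0.0950, 0)
  M3 = (-0.0950, -0.0950, 0)
rvec = (0.3339, 0.2939, -0.5630), |rvec| = θ = 0.71752 rad = 41.111°
Rodrigues: sinθ=0.65752, 1−cosθ=0.24656; R = I + sinθ·[k]× + (1−cosθ)·[k]×²:
    [+0.80683 +0.56292 +0.17929]
    [-0.46892 +0.79481 -0.38522]
    [-0.35935 +0.22673 +0.90524]
t = (-0.0249, -0.1754, 0.6220) m
M0: Pc = R·M0+t = (-0.04807, -0.05535, +0.67768); u = 538.3·(-0.04807)/0.67768 + 330.1 = 291.9150, v = 416.2·(-0.05535)/0.67768 + 233.4 = 199.4090
M1: Pc = R·M1+t = (+0.10523, -0.14444, +0.60940); u = 538.3·(+0.10523)/0.60940 + 330.1 = 423.0490, v = 416.2·(-0.14444)/0.60940 + 233.4 = 134.7517
M2: Pc = R·M2+t = (-0.00173, -0.29545, +0.56632); u = 538.3·(-0.00173)/0.56632 + 330.1 = 328.4574, v = 416.2·(-0.29545)/0.56632 + 233.4 = 16.2655
M3: Pc = R·M3+t = (-0.15503, -0.20636, +0.63460); u = 538.3·(-0.15503)/0.63460 + 330.1 = 198.5986, v = 416.2·(-0.20636)/0.63460 + 233.4 = 98.0600

c0=(291.92, 199.41) c1=(423.05, 134.75) c2=(328.46, 16.27) c3=(198.60, 98.06)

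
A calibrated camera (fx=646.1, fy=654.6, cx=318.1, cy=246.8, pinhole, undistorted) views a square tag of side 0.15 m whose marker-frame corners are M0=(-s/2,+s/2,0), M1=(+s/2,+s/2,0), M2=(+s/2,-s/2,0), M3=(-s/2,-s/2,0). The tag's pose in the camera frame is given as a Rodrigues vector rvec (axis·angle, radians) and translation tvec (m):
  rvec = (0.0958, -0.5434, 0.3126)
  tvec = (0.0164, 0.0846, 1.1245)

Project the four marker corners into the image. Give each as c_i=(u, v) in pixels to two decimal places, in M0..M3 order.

c0=(277.56, 328.61) c1=(347.71, 345.61) c2=(374.17, 265.65) c3=(305.86, 242.85)

Intrinsics K: fx=646.1, fy=654.6, cx=318.1, cy=246.8
Marker side s = 0.15 m; corners in marker frame (Z=0):
  M0 = (-0.0750, +0.0750, 0)
  M1 = (+0.0750, +0.0750, 0)
  M2 = (+0.0750, -0.0750, 0)
  M3 = (-0.0750, -0.0750, 0)
rvec = (0.0958, -0.5434, 0.3126), |rvec| = θ = 0.63418 rad = 36.336°
Rodrigues: sinθ=0.59251, 1−cosθ=0.19444; R = I + sinθ·[k]× + (1−cosθ)·[k]×²:
    [+0.81000 -0.31723 -0.49322]
    [+0.26690 +0.94832 -0.17163]
    [+0.52218 +0.00738 +0.85280]
t = (0.0164, 0.0846, 1.1245) m
M0: Pc = R·M0+t = (-0.06814, +0.13571, +1.08589); u = 646.1·(-0.06814)/1.08589 + 318.1 = 277.5557, v = 654.6·(+0.13571)/1.08589 + 246.8 = 328.6072
M1: Pc = R·M1+t = (+0.05336, +0.17574, +1.16422); u = 646.1·(+0.05336)/1.16422 + 318.1 = 347.7115, v = 654.6·(+0.17574)/1.16422 + 246.8 = 345.6133
M2: Pc = R·M2+t = (+0.10094, +0.03349, +1.16311); u = 646.1·(+0.10094)/1.16311 + 318.1 = 374.1727, v = 654.6·(+0.03349)/1.16311 + 246.8 = 265.6500
M3: Pc = R·M3+t = (-0.02056, -0.00654, +1.08478); u = 646.1·(-0.02056)/1.08478 + 318.1 = 305.8560, v = 654.6·(-0.00654)/1.08478 + 246.8 = 242.8528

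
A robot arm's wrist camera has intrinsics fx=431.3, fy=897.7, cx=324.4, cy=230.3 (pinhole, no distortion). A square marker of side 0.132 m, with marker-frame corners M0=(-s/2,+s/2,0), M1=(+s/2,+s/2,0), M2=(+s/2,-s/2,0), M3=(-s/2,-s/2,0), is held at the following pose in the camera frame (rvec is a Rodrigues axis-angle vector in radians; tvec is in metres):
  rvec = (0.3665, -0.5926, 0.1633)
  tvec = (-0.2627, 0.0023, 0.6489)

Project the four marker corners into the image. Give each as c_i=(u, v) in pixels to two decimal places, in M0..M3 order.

c0=(96.18, 316.04) c1=(186.66, 314.53) c2=(200.41, 155.53) c3=(105.84, 136.86)

Intrinsics K: fx=431.3, fy=897.7, cx=324.4, cy=230.3
Marker side s = 0.132 m; corners in marker frame (Z=0):
  M0 = (-0.0660, +0.0660, 0)
  M1 = (+0.0660, +0.0660, 0)
  M2 = (+0.0660, -0.0660, 0)
  M3 = (-0.0660, -0.0660, 0)
rvec = (0.3665, -0.5926, 0.1633), |rvec| = θ = 0.71566 rad = 41.004°
Rodrigues: sinθ=0.65611, 1−cosθ=0.24534; R = I + sinθ·[k]× + (1−cosθ)·[k]×²:
    [+0.81901 -0.25375 -0.51463]
    [+0.04568 +0.92288 -0.38236]
    [+0.57196 +0.28965 +0.76744]
t = (-0.2627, 0.0023, 0.6489) m
M0: Pc = R·M0+t = (-0.33350, +0.06020, +0.63027); u = 431.3·(-0.33350)/0.63027 + 324.4 = 96.1804, v = 897.7·(+0.06020)/0.63027 + 230.3 = 316.0377
M1: Pc = R·M1+t = (-0.22539, +0.06622, +0.70577); u = 431.3·(-0.22539)/0.70577 + 324.4 = 186.6603, v = 897.7·(+0.06622)/0.70577 + 230.3 = 314.5347
M2: Pc = R·M2+t = (-0.19190, -0.05560, +0.66753); u = 431.3·(-0.19190)/0.66753 + 324.4 = 200.4126, v = 897.7·(-0.05560)/0.66753 + 230.3 = 155.5348
M3: Pc = R·M3+t = (-0.30001, -0.06162, +0.59203); u = 431.3·(-0.30001)/0.59203 + 324.4 = 105.8432, v = 897.7·(-0.06162)/0.59203 + 230.3 = 136.8582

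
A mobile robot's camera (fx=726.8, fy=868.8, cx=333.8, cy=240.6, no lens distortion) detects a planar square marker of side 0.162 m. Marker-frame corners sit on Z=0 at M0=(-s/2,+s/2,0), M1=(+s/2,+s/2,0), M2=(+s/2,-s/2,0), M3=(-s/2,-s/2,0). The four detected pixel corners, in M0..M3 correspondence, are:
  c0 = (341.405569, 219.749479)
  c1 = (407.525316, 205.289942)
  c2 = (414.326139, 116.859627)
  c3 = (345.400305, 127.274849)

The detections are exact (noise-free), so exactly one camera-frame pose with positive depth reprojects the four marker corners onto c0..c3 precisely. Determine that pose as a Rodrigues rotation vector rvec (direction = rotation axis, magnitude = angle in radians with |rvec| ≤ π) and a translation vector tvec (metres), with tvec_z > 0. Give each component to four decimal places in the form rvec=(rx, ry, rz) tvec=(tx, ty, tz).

rvec=(0.4289, -0.5148, -0.0682) tvec=(0.0893, -0.1226, 1.4700)

Intrinsics K: fx=726.8, fy=868.8, cx=333.8, cy=240.6
Marker side s = 0.162 m; corners in marker frame (Z=0):
  M0 = (-0.0810, +0.0810, 0)
  M1 = (+0.0810, +0.0810, 0)
  M2 = (+0.0810, -0.0810, 0)
  M3 = (-0.0810, -0.0810, 0)
Detected image corners:
  c0 = (341.405569, 219.749479) px
  c1 = (407.525316, 205.289942) px
  c2 = (414.326139, 116.859627) px
  c3 = (345.400305, 127.274849) px
Planar DLT: solve 8×8 A·h = b for H (H[2,2]=1):
  H  [+535.31578 +72.70238 +377.96344]
  H  [-24.40599 +605.15500 +168.16685]
  H  [+0.31473 +0.28169 +1.00000]
B = K⁻¹H; ‖b₁‖=0.680288, ‖b₂‖=0.680288; λ = 2/(‖b₁‖+‖b₂‖) = 1.469966, sign → tz>0 ⇒ λ=+1.469966
r₁ = λ·B[:,0] = (+0.87020,-0.16942,+0.46265); r₂ = λ·B[:,1] = (-0.04313,+0.90922,+0.41407)
r₃ = r₁×r₂ = (-0.49080,-0.38028,+0.78390); SVD([r₁ r₂ r₃]) → R = UVᵀ:
  R  [+0.87020 -0.04313 -0.49080]
  R  [-0.16942 +0.90922 -0.38028]
  R  [+0.46265 +0.41407 +0.78390]
t = (+0.08932, -0.12255, +1.46997) m
tr R = 2.563328; θ = arccos((tr R − 1)/2) = 0.673467 rad = 38.587°
axis k = ((R−Rᵀ)₃₂, (R−Rᵀ)₁₃, (R−Rᵀ)₂₁) / (2 sinθ) = (+0.636808, -0.764347, -0.101239)
rvec = θ·k = (+0.428869, -0.514762, -0.068181)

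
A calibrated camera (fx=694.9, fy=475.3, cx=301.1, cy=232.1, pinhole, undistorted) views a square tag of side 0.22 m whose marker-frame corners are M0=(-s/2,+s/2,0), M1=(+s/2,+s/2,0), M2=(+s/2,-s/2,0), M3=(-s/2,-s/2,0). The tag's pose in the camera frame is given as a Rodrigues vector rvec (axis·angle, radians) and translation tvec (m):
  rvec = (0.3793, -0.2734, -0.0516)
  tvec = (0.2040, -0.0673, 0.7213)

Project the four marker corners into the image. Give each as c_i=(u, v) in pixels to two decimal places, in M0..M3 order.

Intrinsics K: fx=694.9, fy=475.3, cx=301.1, cy=232.1
Marker side s = 0.22 m; corners in marker frame (Z=0):
  M0 = (-0.1100, +0.1100, 0)
  M1 = (+0.1100, +0.1100, 0)
  M2 = (+0.1100, -0.1100, 0)
  M3 = (-0.1100, -0.1100, 0)
rvec = (0.3793, -0.2734, -0.0516), |rvec| = θ = 0.47040 rad = 26.952°
Rodrigues: sinθ=0.45325, 1−cosθ=0.10861; R = I + sinθ·[k]× + (1−cosθ)·[k]×²:
    [+0.96200 -0.00118 -0.27303]
    [-0.10062 +0.92808 -0.35854]
    [+0.25382 +0.37239 +0.89269]
t = (0.2040, -0.0673, 0.7213) m
M0: Pc = R·M0+t = (+0.09805, +0.04586, +0.73434); u = 694.9·(+0.09805)/0.73434 + 301.1 = 393.8831, v = 475.3·(+0.04586)/0.73434 + 232.1 = 261.7804
M1: Pc = R·M1+t = (+0.30969, +0.02372, +0.79018); u = 694.9·(+0.30969)/0.79018 + 301.1 = 573.4466, v = 475.3·(+0.02372)/0.79018 + 232.1 = 246.3678
M2: Pc = R·M2+t = (+0.30995, -0.18046, +0.70826); u = 694.9·(+0.30995)/0.70826 + 301.1 = 605.2050, v = 475.3·(-0.18046)/0.70826 + 232.1 = 110.9986
M3: Pc = R·M3+t = (+0.09831, -0.15832, +0.65242); u = 694.9·(+0.09831)/0.65242 + 301.1 = 405.8114, v = 475.3·(-0.15832)/0.65242 + 232.1 = 116.7602

c0=(393.88, 261.78) c1=(573.45, 246.37) c2=(605.21, 111.00) c3=(405.81, 116.76)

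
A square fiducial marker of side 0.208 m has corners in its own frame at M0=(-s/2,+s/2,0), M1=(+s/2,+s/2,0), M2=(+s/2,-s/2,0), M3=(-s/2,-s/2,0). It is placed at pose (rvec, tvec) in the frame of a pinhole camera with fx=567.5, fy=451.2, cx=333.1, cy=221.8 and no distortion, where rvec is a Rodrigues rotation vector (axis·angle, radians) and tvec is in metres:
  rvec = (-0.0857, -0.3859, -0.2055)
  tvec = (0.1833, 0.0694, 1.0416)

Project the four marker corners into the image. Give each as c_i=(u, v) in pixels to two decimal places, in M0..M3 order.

c0=(396.51, 307.69) c1=(491.15, 285.44) c2=(466.45, 200.59) c3=(370.72, 215.93)

Intrinsics K: fx=567.5, fy=451.2, cx=333.1, cy=221.8
Marker side s = 0.208 m; corners in marker frame (Z=0):
  M0 = (-0.1040, +0.1040, 0)
  M1 = (+0.1040, +0.1040, 0)
  M2 = (+0.1040, -0.1040, 0)
  M3 = (-0.1040, -0.1040, 0)
rvec = (-0.0857, -0.3859, -0.2055), |rvec| = θ = 0.44553 rad = 25.527°
Rodrigues: sinθ=0.43093, 1−cosθ=0.09762; R = I + sinθ·[k]× + (1−cosθ)·[k]×²:
    [+0.90600 +0.21503 -0.36460]
    [-0.18250 +0.97562 +0.12189]
    [+0.38192 -0.04389 +0.92315]
t = (0.1833, 0.0694, 1.0416) m
M0: Pc = R·M0+t = (+0.11144, +0.18984, +0.99732); u = 567.5·(+0.11144)/0.99732 + 333.1 = 396.5123, v = 451.2·(+0.18984)/0.99732 + 221.8 = 307.6886
M1: Pc = R·M1+t = (+0.29989, +0.15188, +1.07675); u = 567.5·(+0.29989)/1.07675 + 333.1 = 491.1544, v = 451.2·(+0.15188)/1.07675 + 221.8 = 285.4450
M2: Pc = R·M2+t = (+0.25516, -0.05104, +1.08588); u = 567.5·(+0.25516)/1.08588 + 333.1 = 466.4506, v = 451.2·(-0.05104)/1.08588 + 221.8 = 200.5901
M3: Pc = R·M3+t = (+0.06671, -0.01308, +1.00645); u = 567.5·(+0.06671)/1.00645 + 333.1 = 370.7172, v = 451.2·(-0.01308)/1.00645 + 221.8 = 215.9343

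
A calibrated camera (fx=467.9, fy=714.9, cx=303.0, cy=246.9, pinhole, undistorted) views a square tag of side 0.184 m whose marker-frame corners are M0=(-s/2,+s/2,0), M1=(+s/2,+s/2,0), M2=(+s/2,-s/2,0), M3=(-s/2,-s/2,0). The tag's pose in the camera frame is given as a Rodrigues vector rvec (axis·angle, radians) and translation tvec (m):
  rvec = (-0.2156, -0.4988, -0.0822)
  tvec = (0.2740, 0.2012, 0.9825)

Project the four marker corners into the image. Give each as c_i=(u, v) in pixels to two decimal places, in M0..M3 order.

c0=(407.38, 474.45) c1=(472.83, 451.09) c2=(456.52, 321.70) c3=(391.89, 332.19)

Intrinsics K: fx=467.9, fy=714.9, cx=303.0, cy=246.9
Marker side s = 0.184 m; corners in marker frame (Z=0):
  M0 = (-0.0920, +0.0920, 0)
  M1 = (+0.0920, +0.0920, 0)
  M2 = (+0.0920, -0.0920, 0)
  M3 = (-0.0920, -0.0920, 0)
rvec = (-0.2156, -0.4988, -0.0822), |rvec| = θ = 0.54958 rad = 31.489°
Rodrigues: sinθ=0.52233, 1−cosθ=0.14726; R = I + sinθ·[k]× + (1−cosθ)·[k]×²:
    [+0.87540 +0.13055 -0.46543]
    [-0.02569 +0.97404 +0.22490]
    [+0.48271 -0.18492 +0.85604]
t = (0.2740, 0.2012, 0.9825) m
M0: Pc = R·M0+t = (+0.20547, +0.29318, +0.92108); u = 467.9·(+0.20547)/0.92108 + 303.0 = 407.3789, v = 714.9·(+0.29318)/0.92108 + 246.9 = 474.4500
M1: Pc = R·M1+t = (+0.36655, +0.28845, +1.00990); u = 467.9·(+0.36655)/1.00990 + 303.0 = 472.8273, v = 714.9·(+0.28845)/1.00990 + 246.9 = 451.0908
M2: Pc = R·M2+t = (+0.34253, +0.10922, +1.04392); u = 467.9·(+0.34253)/1.04392 + 303.0 = 456.5249, v = 714.9·(+0.10922)/1.04392 + 246.9 = 321.6991
M3: Pc = R·M3+t = (+0.18145, +0.11395, +0.95510); u = 467.9·(+0.18145)/0.95510 + 303.0 = 391.8922, v = 714.9·(+0.11395)/0.95510 + 246.9 = 332.1935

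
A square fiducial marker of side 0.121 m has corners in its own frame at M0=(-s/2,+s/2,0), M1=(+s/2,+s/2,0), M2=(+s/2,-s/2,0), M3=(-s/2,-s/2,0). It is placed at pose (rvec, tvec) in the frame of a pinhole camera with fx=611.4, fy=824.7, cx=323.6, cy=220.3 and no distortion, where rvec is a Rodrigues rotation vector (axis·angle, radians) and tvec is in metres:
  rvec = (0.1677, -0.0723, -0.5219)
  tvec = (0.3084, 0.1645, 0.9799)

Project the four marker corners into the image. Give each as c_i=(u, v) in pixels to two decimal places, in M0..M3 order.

c0=(500.22, 425.82) c1=(564.13, 374.72) c2=(532.13, 290.40) c3=(466.69, 342.36)

Intrinsics K: fx=611.4, fy=824.7, cx=323.6, cy=220.3
Marker side s = 0.121 m; corners in marker frame (Z=0):
  M0 = (-0.0605, +0.0605, 0)
  M1 = (+0.0605, +0.0605, 0)
  M2 = (+0.0605, -0.0605, 0)
  M3 = (-0.0605, -0.0605, 0)
rvec = (0.1677, -0.0723, -0.5219), |rvec| = θ = 0.55293 rad = 31.680°
Rodrigues: sinθ=0.52518, 1−cosθ=0.14901; R = I + sinθ·[k]× + (1−cosθ)·[k]×²:
    [+0.86470 +0.48980 -0.11133]
    [-0.50162 +0.85354 -0.14089]
    [+0.02601 +0.17768 +0.98375]
t = (0.3084, 0.1645, 0.9799) m
M0: Pc = R·M0+t = (+0.28572, +0.24649, +0.98908); u = 611.4·(+0.28572)/0.98908 + 323.6 = 500.2179, v = 824.7·(+0.24649)/0.98908 + 220.3 = 425.8231
M1: Pc = R·M1+t = (+0.39035, +0.18579, +0.99222); u = 611.4·(+0.39035)/0.99222 + 323.6 = 564.1288, v = 824.7·(+0.18579)/0.99222 + 220.3 = 374.7228
M2: Pc = R·M2+t = (+0.33108, +0.08251, +0.97072); u = 611.4·(+0.33108)/0.97072 + 323.6 = 532.1278, v = 824.7·(+0.08251)/0.97072 + 220.3 = 290.4007
M3: Pc = R·M3+t = (+0.22645, +0.14321, +0.96758); u = 611.4·(+0.22645)/0.96758 + 323.6 = 466.6928, v = 824.7·(+0.14321)/0.96758 + 220.3 = 342.3621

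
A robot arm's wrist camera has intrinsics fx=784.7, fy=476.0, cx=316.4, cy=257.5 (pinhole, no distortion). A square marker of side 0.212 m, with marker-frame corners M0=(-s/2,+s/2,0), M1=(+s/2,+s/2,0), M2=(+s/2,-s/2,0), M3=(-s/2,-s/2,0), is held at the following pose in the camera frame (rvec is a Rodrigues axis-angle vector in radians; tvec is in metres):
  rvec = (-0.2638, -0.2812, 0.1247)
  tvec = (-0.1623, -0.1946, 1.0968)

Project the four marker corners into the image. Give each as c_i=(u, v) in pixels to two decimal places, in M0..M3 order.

c0=(111.01, 207.27) c1=(266.07, 224.33) c2=(280.83, 142.16) c3=(134.70, 121.93)

Intrinsics K: fx=784.7, fy=476.0, cx=316.4, cy=257.5
Marker side s = 0.212 m; corners in marker frame (Z=0):
  M0 = (-0.1060, +0.1060, 0)
  M1 = (+0.1060, +0.1060, 0)
  M2 = (+0.1060, -0.1060, 0)
  M3 = (-0.1060, -0.1060, 0)
rvec = (-0.2638, -0.2812, 0.1247), |rvec| = θ = 0.40523 rad = 23.218°
Rodrigues: sinθ=0.39423, 1−cosθ=0.08099; R = I + sinθ·[k]× + (1−cosθ)·[k]×²:
    [+0.95333 -0.08473 -0.28979]
    [+0.15790 +0.95801 +0.23934]
    [+0.25734 -0.27393 +0.92668]
t = (-0.1623, -0.1946, 1.0968) m
M0: Pc = R·M0+t = (-0.27233, -0.10979, +1.04048); u = 784.7·(-0.27233)/1.04048 + 316.4 = 111.0141, v = 476.0·(-0.10979)/1.04048 + 257.5 = 207.2741
M1: Pc = R·M1+t = (-0.07023, -0.07631, +1.09504); u = 784.7·(-0.07023)/1.09504 + 316.4 = 266.0750, v = 476.0·(-0.07631)/1.09504 + 257.5 = 224.3275
M2: Pc = R·M2+t = (-0.05227, -0.27941, +1.15312); u = 784.7·(-0.05227)/1.15312 + 316.4 = 280.8331, v = 476.0·(-0.27941)/1.15312 + 257.5 = 142.1604
M3: Pc = R·M3+t = (-0.25437, -0.31289, +1.09856); u = 784.7·(-0.25437)/1.09856 + 316.4 = 134.7023, v = 476.0·(-0.31289)/1.09856 + 257.5 = 121.9279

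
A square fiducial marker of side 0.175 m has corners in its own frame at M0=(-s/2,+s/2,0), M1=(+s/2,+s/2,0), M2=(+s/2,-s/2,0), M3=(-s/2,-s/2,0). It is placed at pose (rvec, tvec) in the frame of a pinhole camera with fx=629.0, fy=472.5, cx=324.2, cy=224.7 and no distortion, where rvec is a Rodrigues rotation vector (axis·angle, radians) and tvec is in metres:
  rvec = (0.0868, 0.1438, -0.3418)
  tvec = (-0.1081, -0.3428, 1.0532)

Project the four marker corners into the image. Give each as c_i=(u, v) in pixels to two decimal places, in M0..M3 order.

c0=(230.37, 122.44) c1=(326.12, 93.87) c2=(289.98, 17.50) c3=(194.20, 48.30)

Intrinsics K: fx=629.0, fy=472.5, cx=324.2, cy=224.7
Marker side s = 0.175 m; corners in marker frame (Z=0):
  M0 = (-0.0875, +0.0875, 0)
  M1 = (+0.0875, +0.0875, 0)
  M2 = (+0.0875, -0.0875, 0)
  M3 = (-0.0875, -0.0875, 0)
rvec = (0.0868, 0.1438, -0.3418), |rvec| = θ = 0.38084 rad = 21.821°
Rodrigues: sinθ=0.37170, 1−cosθ=0.07165; R = I + sinθ·[k]× + (1−cosθ)·[k]×²:
    [+0.93207 +0.33976 +0.12569]
    [-0.32743 +0.93857 -0.10900]
    [-0.15500 +0.06044 +0.98606]
t = (-0.1081, -0.3428, 1.0532) m
M0: Pc = R·M0+t = (-0.15993, -0.23203, +1.07205); u = 629.0·(-0.15993)/1.07205 + 324.2 = 230.3666, v = 472.5·(-0.23203)/1.07205 + 224.7 = 122.4363
M1: Pc = R·M1+t = (+0.00319, -0.28933, +1.04493); u = 629.0·(+0.00319)/1.04493 + 324.2 = 326.1177, v = 472.5·(-0.28933)/1.04493 + 224.7 = 93.8712
M2: Pc = R·M2+t = (-0.05627, -0.45357, +1.03435); u = 629.0·(-0.05627)/1.03435 + 324.2 = 289.9798, v = 472.5·(-0.45357)/1.03435 + 224.7 = 17.5029
M3: Pc = R·M3+t = (-0.21939, -0.39627, +1.06147); u = 629.0·(-0.21939)/1.06147 + 324.2 = 194.1982, v = 472.5·(-0.39627)/1.06147 + 224.7 = 48.3042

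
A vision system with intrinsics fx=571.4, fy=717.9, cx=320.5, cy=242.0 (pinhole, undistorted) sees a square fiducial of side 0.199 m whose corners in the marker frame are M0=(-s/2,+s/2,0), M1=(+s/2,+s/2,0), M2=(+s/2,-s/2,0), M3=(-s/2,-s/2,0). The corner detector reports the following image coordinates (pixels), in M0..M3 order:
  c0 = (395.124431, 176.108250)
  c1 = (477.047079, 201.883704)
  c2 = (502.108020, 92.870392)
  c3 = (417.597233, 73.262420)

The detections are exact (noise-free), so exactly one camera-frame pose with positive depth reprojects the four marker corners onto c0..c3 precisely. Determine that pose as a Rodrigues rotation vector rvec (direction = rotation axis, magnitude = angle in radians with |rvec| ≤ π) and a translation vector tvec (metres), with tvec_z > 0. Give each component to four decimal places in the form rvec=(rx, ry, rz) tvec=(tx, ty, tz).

rvec=(0.0345, 0.4277, 0.2737) tvec=(0.2908, -0.1945, 1.3176)

Intrinsics K: fx=571.4, fy=717.9, cx=320.5, cy=242.0
Marker side s = 0.199 m; corners in marker frame (Z=0):
  M0 = (-0.0995, +0.0995, 0)
  M1 = (+0.0995, +0.0995, 0)
  M2 = (+0.0995, -0.0995, 0)
  M3 = (-0.0995, -0.0995, 0)
Detected image corners:
  c0 = (395.124431, 176.108250) px
  c1 = (477.047079, 201.883704) px
  c2 = (502.108020, 92.870392) px
  c3 = (417.597233, 73.262420) px
Planar DLT: solve 8×8 A·h = b for H (H[2,2]=1):
  H  [+280.48874 -88.53144 +446.61610]
  H  [+72.33793 +541.15846 +136.04550]
  H  [-0.30726 +0.06853 +1.00000]
B = K⁻¹H; ‖b₁‖=0.758961, ‖b₂‖=0.758961; λ = 2/(‖b₁‖+‖b₂‖) = 1.317590, sign → tz>0 ⇒ λ=+1.317590
r₁ = λ·B[:,0] = (+0.87385,+0.26923,-0.40484); r₂ = λ·B[:,1] = (-0.25479,+0.96277,+0.09030)
r₃ = r₁×r₂ = (+0.41408,+0.02424,+0.90992); SVD([r₁ r₂ r₃]) → R = UVᵀ:
  R  [+0.87385 -0.25479 +0.41408]
  R  [+0.26923 +0.96277 +0.02424]
  R  [-0.40484 +0.09030 +0.90992]
t = (+0.29081, -0.19446, +1.31759) m
tr R = 2.746542; θ = arccos((tr R − 1)/2) = 0.508921 rad = 29.159°
axis k = ((R−Rᵀ)₃₂, (R−Rᵀ)₁₃, (R−Rᵀ)₂₁) / (2 sinθ) = (+0.067790, +0.840370, +0.537756)
rvec = θ·k = (+0.034500, +0.427682, +0.273675)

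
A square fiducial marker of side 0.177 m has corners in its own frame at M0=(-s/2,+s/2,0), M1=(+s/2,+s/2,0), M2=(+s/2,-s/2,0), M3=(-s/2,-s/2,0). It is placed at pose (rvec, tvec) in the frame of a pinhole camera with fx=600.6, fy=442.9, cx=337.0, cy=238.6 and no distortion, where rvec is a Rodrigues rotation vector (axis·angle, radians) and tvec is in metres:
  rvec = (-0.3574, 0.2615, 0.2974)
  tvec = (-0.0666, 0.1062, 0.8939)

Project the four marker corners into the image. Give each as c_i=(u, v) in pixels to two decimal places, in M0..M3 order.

Intrinsics K: fx=600.6, fy=442.9, cx=337.0, cy=238.6
Marker side s = 0.177 m; corners in marker frame (Z=0):
  M0 = (-0.0885, +0.0885, 0)
  M1 = (+0.0885, +0.0885, 0)
  M2 = (+0.0885, -0.0885, 0)
  M3 = (-0.0885, -0.0885, 0)
rvec = (-0.3574, 0.2615, 0.2974), |rvec| = θ = 0.53345 rad = 30.564°
Rodrigues: sinθ=0.50850, 1−cosθ=0.13894; R = I + sinθ·[k]× + (1−cosθ)·[k]×²:
    [+0.92343 -0.32913 +0.19738]
    [+0.23786 +0.89445 +0.37866]
    [-0.30117 -0.30272 +0.90424]
t = (-0.0666, 0.1062, 0.8939) m
M0: Pc = R·M0+t = (-0.17745, +0.16431, +0.89376); u = 600.6·(-0.17745)/0.89376 + 337.0 = 217.7546, v = 442.9·(+0.16431)/0.89376 + 238.6 = 320.0220
M1: Pc = R·M1+t = (-0.01400, +0.20641, +0.84046); u = 600.6·(-0.01400)/0.84046 + 337.0 = 326.9923, v = 442.9·(+0.20641)/0.84046 + 238.6 = 347.3728
M2: Pc = R·M2+t = (+0.04425, +0.04809, +0.89404); u = 600.6·(+0.04425)/0.89404 + 337.0 = 366.7272, v = 442.9·(+0.04809)/0.89404 + 238.6 = 262.4245
M3: Pc = R·M3+t = (-0.11920, +0.00599, +0.94734); u = 600.6·(-0.11920)/0.94734 + 337.0 = 261.4320, v = 442.9·(+0.00599)/0.94734 + 238.6 = 241.4007

c0=(217.75, 320.02) c1=(326.99, 347.37) c2=(366.73, 262.42) c3=(261.43, 241.40)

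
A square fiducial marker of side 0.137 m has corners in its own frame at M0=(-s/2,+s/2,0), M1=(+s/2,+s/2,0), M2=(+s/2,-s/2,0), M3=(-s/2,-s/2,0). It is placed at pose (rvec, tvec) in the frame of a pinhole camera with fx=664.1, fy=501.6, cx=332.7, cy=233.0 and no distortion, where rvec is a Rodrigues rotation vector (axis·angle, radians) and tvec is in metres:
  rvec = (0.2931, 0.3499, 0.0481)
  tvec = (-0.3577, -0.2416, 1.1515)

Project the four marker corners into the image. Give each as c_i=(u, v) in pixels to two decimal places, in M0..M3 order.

Intrinsics K: fx=664.1, fy=501.6, cx=332.7, cy=233.0
Marker side s = 0.137 m; corners in marker frame (Z=0):
  M0 = (-0.0685, +0.0685, 0)
  M1 = (+0.0685, +0.0685, 0)
  M2 = (+0.0685, -0.0685, 0)
  M3 = (-0.0685, -0.0685, 0)
rvec = (0.2931, 0.3499, 0.0481), |rvec| = θ = 0.45897 rad = 26.297°
Rodrigues: sinθ=0.44302, 1−cosθ=0.10349; R = I + sinθ·[k]× + (1−cosθ)·[k]×²:
    [+0.93872 +0.00396 +0.34467]
    [+0.09681 +0.95666 -0.27465]
    [-0.33082 +0.29119 +0.89765]
t = (-0.3577, -0.2416, 1.1515) m
M0: Pc = R·M0+t = (-0.42173, -0.18270, +1.19411); u = 664.1·(-0.42173)/1.19411 + 332.7 = 98.1552, v = 501.6·(-0.18270)/1.19411 + 233.0 = 156.2543
M1: Pc = R·M1+t = (-0.29313, -0.16944, +1.14879); u = 664.1·(-0.29313)/1.14879 + 332.7 = 163.2465, v = 501.6·(-0.16944)/1.14879 + 233.0 = 159.0178
M2: Pc = R·M2+t = (-0.29367, -0.30050, +1.10889); u = 664.1·(-0.29367)/1.10889 + 332.7 = 156.8259, v = 501.6·(-0.30050)/1.10889 + 233.0 = 97.0712
M3: Pc = R·M3+t = (-0.42227, -0.31376, +1.15421); u = 664.1·(-0.42227)/1.15421 + 332.7 = 89.7370, v = 501.6·(-0.31376)/1.15421 + 233.0 = 96.6446

c0=(98.16, 156.25) c1=(163.25, 159.02) c2=(156.83, 97.07) c3=(89.74, 96.64)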